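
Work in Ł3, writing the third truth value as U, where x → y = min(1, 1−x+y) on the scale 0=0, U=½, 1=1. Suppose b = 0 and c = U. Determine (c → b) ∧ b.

c → b = U → 0 = U  [min(1, 1−½+0)]
(c → b) ∧ b = U ∧ 0 = 0

0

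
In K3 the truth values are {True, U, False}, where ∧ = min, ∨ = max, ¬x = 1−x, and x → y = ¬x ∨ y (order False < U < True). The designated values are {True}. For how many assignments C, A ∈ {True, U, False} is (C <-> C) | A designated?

Of the 9 assignments, 7 give a value in {True}.

7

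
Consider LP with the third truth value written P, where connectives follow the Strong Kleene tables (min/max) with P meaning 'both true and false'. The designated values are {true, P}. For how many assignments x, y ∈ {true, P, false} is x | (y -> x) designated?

Of the 9 assignments, 8 give a value in {true, P}.

8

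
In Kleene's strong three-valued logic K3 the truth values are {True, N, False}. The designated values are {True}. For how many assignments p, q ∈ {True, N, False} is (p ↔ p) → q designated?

3

Designated under: (p=True, q=True); (p=N, q=True); (p=False, q=True).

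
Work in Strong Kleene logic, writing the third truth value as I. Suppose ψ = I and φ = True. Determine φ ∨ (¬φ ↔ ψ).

True

¬φ = ¬True = False
¬φ ↔ ψ = False ↔ I = I
φ ∨ (¬φ ↔ ψ) = True ∨ I = True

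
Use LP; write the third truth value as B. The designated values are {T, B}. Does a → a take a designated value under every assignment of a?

Yes

Every assignment of a over {T, B, F} gives a value in {T, B}.
In particular, with a=B: a → a = B.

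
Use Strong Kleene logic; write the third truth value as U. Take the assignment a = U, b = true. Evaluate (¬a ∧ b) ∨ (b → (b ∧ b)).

true

¬a = ¬U = U
¬a ∧ b = U ∧ true = U
b ∧ b = true ∧ true = true
b → (b ∧ b) = true → true = true
(¬a ∧ b) ∨ (b → (b ∧ b)) = U ∨ true = true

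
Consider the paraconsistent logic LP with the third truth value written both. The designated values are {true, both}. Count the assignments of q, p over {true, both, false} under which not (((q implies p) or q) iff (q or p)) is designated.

4

Designated under: (q=both, p=both); (q=both, p=false); (q=false, p=both); (q=false, p=false).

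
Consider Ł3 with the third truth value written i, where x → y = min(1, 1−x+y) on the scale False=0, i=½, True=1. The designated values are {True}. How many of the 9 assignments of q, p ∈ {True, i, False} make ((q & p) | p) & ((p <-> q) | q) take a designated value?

Designated under: (q=True, p=True).

1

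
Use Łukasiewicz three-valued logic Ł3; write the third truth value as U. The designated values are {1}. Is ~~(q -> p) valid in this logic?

No

Countermodel: q=1, p=U gives U, which is not designated.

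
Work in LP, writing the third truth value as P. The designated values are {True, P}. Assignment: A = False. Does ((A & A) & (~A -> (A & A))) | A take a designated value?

No

A & A = False & False = False
~A = ~False = True
A & A = False & False = False
~A -> (A & A) = True -> False = False
(A & A) & (~A -> (A & A)) = False & False = False
((A & A) & (~A -> (A & A))) | A = False | False = False
False ∉ {True, P}.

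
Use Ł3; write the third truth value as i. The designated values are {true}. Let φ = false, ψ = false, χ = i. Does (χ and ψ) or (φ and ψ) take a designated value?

No

χ and ψ = i and false = false
φ and ψ = false and false = false
(χ and ψ) or (φ and ψ) = false or false = false
false ∉ {true}.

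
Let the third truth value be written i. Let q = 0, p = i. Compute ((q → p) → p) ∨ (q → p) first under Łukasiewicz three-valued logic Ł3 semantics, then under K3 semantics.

In Łukasiewicz three-valued logic Ł3: q → p = 0 → i = 1
(q → p) → p = 1 → i = i
q → p = 0 → i = 1
((q → p) → p) ∨ (q → p) = i ∨ 1 = 1
In K3: q → p = 0 → i = 1
(q → p) → p = 1 → i = i
q → p = 0 → i = 1
((q → p) → p) ∨ (q → p) = i ∨ 1 = 1

1; 1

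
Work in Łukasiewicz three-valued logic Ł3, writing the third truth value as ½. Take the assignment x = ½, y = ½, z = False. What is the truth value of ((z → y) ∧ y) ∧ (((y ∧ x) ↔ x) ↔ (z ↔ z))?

½

z → y = False → ½ = True  [min(1, 1−0+½)]
(z → y) ∧ y = True ∧ ½ = ½
y ∧ x = ½ ∧ ½ = ½
(y ∧ x) ↔ x = ½ ↔ ½ = True
z ↔ z = False ↔ False = True
((y ∧ x) ↔ x) ↔ (z ↔ z) = True ↔ True = True
((z → y) ∧ y) ∧ (((y ∧ x) ↔ x) ↔ (z ↔ z)) = ½ ∧ True = ½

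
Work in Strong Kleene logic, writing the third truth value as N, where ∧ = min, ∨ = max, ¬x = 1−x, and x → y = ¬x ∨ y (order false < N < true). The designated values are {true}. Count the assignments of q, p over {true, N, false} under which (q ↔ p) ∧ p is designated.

Designated under: (q=true, p=true).

1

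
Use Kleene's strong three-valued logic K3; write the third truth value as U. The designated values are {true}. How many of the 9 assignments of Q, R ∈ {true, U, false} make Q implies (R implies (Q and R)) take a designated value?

Of the 9 assignments, 6 give a value in {true}.

6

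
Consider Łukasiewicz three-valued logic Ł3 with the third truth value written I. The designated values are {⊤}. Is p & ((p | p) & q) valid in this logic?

No

Countermodel: p=⊤, q=I gives I, which is not designated.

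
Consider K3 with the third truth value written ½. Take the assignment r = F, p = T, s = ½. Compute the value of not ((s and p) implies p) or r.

s and p = ½ and T = ½
(s and p) implies p = ½ implies T = T  [not ½ or T]
not ((s and p) implies p) = not T = F
not ((s and p) implies p) or r = F or F = F

F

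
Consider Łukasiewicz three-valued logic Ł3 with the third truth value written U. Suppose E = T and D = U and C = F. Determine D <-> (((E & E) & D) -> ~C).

E & E = T & T = T
(E & E) & D = T & U = U
~C = ~F = T
((E & E) & D) -> ~C = U -> T = T  [min(1, 1−½+1)]
D <-> (((E & E) & D) -> ~C) = U <-> T = U

U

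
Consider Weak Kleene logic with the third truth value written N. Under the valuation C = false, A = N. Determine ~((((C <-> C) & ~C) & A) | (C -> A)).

C <-> C = false <-> false = true
~C = ~false = true
(C <-> C) & ~C = true & true = true
((C <-> C) & ~C) & A = true & N = N
C -> A = false -> N = N
(((C <-> C) & ~C) & A) | (C -> A) = N | N = N
~((((C <-> C) & ~C) & A) | (C -> A)) = ~N = N

N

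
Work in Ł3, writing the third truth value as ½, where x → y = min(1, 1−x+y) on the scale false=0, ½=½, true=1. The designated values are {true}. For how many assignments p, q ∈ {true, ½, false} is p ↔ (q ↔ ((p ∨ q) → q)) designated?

6

Of the 9 assignments, 6 give a value in {true}.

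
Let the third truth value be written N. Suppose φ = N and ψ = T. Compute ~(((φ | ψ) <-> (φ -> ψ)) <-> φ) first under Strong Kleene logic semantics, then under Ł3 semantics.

N; N

In Strong Kleene logic: φ | ψ = N | T = T
φ -> ψ = N -> T = T  [~N | T]
(φ | ψ) <-> (φ -> ψ) = T <-> T = T
((φ | ψ) <-> (φ -> ψ)) <-> φ = T <-> N = N
~(((φ | ψ) <-> (φ -> ψ)) <-> φ) = ~N = N
In Ł3: φ | ψ = N | T = T
φ -> ψ = N -> T = T  [min(1, 1−½+1)]
(φ | ψ) <-> (φ -> ψ) = T <-> T = T
((φ | ψ) <-> (φ -> ψ)) <-> φ = T <-> N = N
~(((φ | ψ) <-> (φ -> ψ)) <-> φ) = ~N = N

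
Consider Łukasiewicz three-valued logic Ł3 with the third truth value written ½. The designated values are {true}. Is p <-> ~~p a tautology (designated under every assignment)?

Yes

Every assignment of p over {true, ½, false} gives a value in {true}.
In particular, with p=½: p <-> ~~p = true.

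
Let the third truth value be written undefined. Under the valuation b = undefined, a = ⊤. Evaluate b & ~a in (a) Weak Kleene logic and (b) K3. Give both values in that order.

In Weak Kleene logic: ~a = ~⊤ = ⊥
b & ~a = undefined & ⊥ = undefined
In K3: ~a = ~⊤ = ⊥
b & ~a = undefined & ⊥ = ⊥
They differ because Weak Kleene logic and K3 treat undefined differently under the binary connectives.

undefined; ⊥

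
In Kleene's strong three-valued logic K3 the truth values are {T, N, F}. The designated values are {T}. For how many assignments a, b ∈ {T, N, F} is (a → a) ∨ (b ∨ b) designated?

7

Of the 9 assignments, 7 give a value in {T}.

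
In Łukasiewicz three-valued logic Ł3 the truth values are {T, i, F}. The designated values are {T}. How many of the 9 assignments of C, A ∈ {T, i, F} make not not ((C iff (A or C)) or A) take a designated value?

8

Of the 9 assignments, 8 give a value in {T}.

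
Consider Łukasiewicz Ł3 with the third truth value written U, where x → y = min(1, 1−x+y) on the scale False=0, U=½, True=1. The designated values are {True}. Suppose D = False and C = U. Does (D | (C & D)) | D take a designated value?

C & D = U & False = False
D | (C & D) = False | False = False
(D | (C & D)) | D = False | False = False
False ∉ {True}.

No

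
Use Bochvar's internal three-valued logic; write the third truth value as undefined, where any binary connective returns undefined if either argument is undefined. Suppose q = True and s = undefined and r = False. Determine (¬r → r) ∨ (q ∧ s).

¬r = ¬False = True
¬r → r = True → False = False
q ∧ s = True ∧ undefined = undefined
(¬r → r) ∨ (q ∧ s) = False ∨ undefined = undefined

undefined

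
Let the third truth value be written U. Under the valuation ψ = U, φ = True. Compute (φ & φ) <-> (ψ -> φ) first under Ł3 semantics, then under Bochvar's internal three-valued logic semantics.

In Ł3: φ & φ = True & True = True
ψ -> φ = U -> True = True  [min(1, 1−½+1)]
(φ & φ) <-> (ψ -> φ) = True <-> True = True
In Bochvar's internal three-valued logic: φ & φ = True & True = True
ψ -> φ = U -> True = U  [any arg is the third value ⇒ result is the third value]
(φ & φ) <-> (ψ -> φ) = True <-> U = U
They differ because Ł3 and Bochvar's internal three-valued logic treat U differently under the binary connectives.

True; U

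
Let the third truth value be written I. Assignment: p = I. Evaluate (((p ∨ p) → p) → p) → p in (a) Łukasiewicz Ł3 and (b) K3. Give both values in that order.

true; I

In Łukasiewicz Ł3: p ∨ p = I ∨ I = I
(p ∨ p) → p = I → I = true
((p ∨ p) → p) → p = true → I = I
(((p ∨ p) → p) → p) → p = I → I = true
In K3: p ∨ p = I ∨ I = I
(p ∨ p) → p = I → I = I  [¬I ∨ I]
((p ∨ p) → p) → p = I → I = I
(((p ∨ p) → p) → p) → p = I → I = I
They differ because Łukasiewicz Ł3 and K3 treat I differently under implication.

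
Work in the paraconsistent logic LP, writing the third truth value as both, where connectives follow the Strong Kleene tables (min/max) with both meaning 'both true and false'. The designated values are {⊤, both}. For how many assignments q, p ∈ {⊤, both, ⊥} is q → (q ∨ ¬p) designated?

9

Of the 9 assignments, 9 give a value in {⊤, both}.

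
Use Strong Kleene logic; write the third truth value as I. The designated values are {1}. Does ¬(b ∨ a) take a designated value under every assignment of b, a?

No

Countermodel: b=1, a=1 gives 0, which is not designated.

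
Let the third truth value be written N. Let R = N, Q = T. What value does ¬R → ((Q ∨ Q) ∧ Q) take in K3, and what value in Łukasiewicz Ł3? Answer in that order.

In K3: ¬R = ¬N = N
Q ∨ Q = T ∨ T = T
(Q ∨ Q) ∧ Q = T ∧ T = T
¬R → ((Q ∨ Q) ∧ Q) = N → T = T
In Łukasiewicz Ł3: ¬R = ¬N = N
Q ∨ Q = T ∨ T = T
(Q ∨ Q) ∧ Q = T ∧ T = T
¬R → ((Q ∨ Q) ∧ Q) = N → T = T  [min(1, 1−½+1)]

T; T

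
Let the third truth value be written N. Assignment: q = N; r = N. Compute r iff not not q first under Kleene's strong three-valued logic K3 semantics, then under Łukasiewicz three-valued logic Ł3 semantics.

N; 1

In Kleene's strong three-valued logic K3: not q = not N = N
not not q = not N = N
r iff not not q = N iff N = N
In Łukasiewicz three-valued logic Ł3: not q = not N = N
not not q = not N = N
r iff not not q = N iff N = 1  [1 − |½−½|]
They differ because Kleene's strong three-valued logic K3 and Łukasiewicz three-valued logic Ł3 treat N differently under implication.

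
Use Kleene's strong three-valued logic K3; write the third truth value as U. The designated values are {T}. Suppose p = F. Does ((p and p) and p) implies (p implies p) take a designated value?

Yes

p and p = F and F = F
(p and p) and p = F and F = F
p implies p = F implies F = T
((p and p) and p) implies (p implies p) = F implies T = T
T ∈ {T}.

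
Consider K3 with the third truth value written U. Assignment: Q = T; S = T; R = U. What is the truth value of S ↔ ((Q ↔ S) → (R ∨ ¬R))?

Q ↔ S = T ↔ T = T
¬R = ¬U = U
R ∨ ¬R = U ∨ U = U
(Q ↔ S) → (R ∨ ¬R) = T → U = U  [¬T ∨ U]
S ↔ ((Q ↔ S) → (R ∨ ¬R)) = T ↔ U = U

U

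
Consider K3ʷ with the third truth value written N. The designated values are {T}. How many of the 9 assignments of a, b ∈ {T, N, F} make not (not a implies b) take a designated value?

Designated under: (a=F, b=F).

1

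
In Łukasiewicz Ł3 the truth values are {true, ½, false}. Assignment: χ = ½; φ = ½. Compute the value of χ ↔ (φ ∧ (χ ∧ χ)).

χ ∧ χ = ½ ∧ ½ = ½
φ ∧ (χ ∧ χ) = ½ ∧ ½ = ½
χ ↔ (φ ∧ (χ ∧ χ)) = ½ ↔ ½ = true  [1 − |½−½|]

true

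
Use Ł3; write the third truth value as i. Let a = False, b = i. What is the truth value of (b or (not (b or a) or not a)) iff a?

False

b or a = i or False = i
not (b or a) = not i = i
not a = not False = True
not (b or a) or not a = i or True = True
b or (not (b or a) or not a) = i or True = True
(b or (not (b or a) or not a)) iff a = True iff False = False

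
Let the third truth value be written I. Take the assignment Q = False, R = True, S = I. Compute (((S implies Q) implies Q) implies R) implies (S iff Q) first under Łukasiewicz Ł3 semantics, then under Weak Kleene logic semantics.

I; I

In Łukasiewicz Ł3: S implies Q = I implies False = I  [min(1, 1−½+0)]
(S implies Q) implies Q = I implies False = I
((S implies Q) implies Q) implies R = I implies True = True
S iff Q = I iff False = I
(((S implies Q) implies Q) implies R) implies (S iff Q) = True implies I = I
In Weak Kleene logic: S implies Q = I implies False = I  [any arg is the third value ⇒ result is the third value]
(S implies Q) implies Q = I implies False = I
((S implies Q) implies Q) implies R = I implies True = I
S iff Q = I iff False = I
(((S implies Q) implies Q) implies R) implies (S iff Q) = I implies I = I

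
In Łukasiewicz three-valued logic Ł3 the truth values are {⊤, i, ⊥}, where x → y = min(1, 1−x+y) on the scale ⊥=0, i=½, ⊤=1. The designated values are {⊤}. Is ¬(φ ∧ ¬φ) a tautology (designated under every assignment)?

No

Countermodel: φ=i gives i, which is not designated.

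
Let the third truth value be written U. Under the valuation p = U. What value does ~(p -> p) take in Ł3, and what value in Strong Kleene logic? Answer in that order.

False; U

In Ł3: p -> p = U -> U = True  [min(1, 1−½+½)]
~(p -> p) = ~True = False
In Strong Kleene logic: p -> p = U -> U = U  [~U | U]
~(p -> p) = ~U = U
They differ because Ł3 and Strong Kleene logic treat U differently under implication.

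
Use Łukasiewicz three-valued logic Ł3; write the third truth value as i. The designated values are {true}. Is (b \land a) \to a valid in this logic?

Every assignment of b, a over {true, i, false} gives a value in {true}.
In particular, with b=i, a=i: (b \land a) \to a = true.

Yes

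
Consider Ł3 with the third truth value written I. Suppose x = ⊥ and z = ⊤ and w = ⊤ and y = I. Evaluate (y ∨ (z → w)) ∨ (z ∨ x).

⊤

z → w = ⊤ → ⊤ = ⊤
y ∨ (z → w) = I ∨ ⊤ = ⊤
z ∨ x = ⊤ ∨ ⊥ = ⊤
(y ∨ (z → w)) ∨ (z ∨ x) = ⊤ ∨ ⊤ = ⊤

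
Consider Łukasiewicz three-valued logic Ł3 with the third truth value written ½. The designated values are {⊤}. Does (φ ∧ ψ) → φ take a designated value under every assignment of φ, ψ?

Every assignment of φ, ψ over {⊤, ½, ⊥} gives a value in {⊤}.
In particular, with φ=½, ψ=½: (φ ∧ ψ) → φ = ⊤.

Yes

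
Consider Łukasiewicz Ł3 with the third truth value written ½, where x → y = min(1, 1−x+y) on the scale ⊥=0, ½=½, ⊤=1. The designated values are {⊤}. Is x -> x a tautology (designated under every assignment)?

Every assignment of x over {⊤, ½, ⊥} gives a value in {⊤}.
In particular, with x=½: x -> x = ⊤.

Yes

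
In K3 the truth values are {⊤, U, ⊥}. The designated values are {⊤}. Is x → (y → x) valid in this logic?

Countermodel: x=U, y=⊤ gives U, which is not designated.

No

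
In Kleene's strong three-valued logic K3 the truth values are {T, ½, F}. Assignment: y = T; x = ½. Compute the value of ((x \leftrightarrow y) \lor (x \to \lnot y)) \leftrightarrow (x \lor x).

½

x \leftrightarrow y = ½ \leftrightarrow T = ½
\lnot y = \lnot T = F
x \to \lnot y = ½ \to F = ½  [\lnot ½ \lor F]
(x \leftrightarrow y) \lor (x \to \lnot y) = ½ \lor ½ = ½
x \lor x = ½ \lor ½ = ½
((x \leftrightarrow y) \lor (x \to \lnot y)) \leftrightarrow (x \lor x) = ½ \leftrightarrow ½ = ½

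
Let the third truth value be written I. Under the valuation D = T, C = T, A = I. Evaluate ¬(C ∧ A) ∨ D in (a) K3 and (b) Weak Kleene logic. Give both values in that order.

In K3: C ∧ A = T ∧ I = I
¬(C ∧ A) = ¬I = I
¬(C ∧ A) ∨ D = I ∨ T = T
In Weak Kleene logic: C ∧ A = T ∧ I = I
¬(C ∧ A) = ¬I = I
¬(C ∧ A) ∨ D = I ∨ T = I
They differ because K3 and Weak Kleene logic treat I differently under the binary connectives.

T; I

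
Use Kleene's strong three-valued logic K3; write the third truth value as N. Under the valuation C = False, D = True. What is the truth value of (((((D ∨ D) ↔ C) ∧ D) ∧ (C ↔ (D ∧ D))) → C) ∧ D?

D ∨ D = True ∨ True = True
(D ∨ D) ↔ C = True ↔ False = False
((D ∨ D) ↔ C) ∧ D = False ∧ True = False
D ∧ D = True ∧ True = True
C ↔ (D ∧ D) = False ↔ True = False
(((D ∨ D) ↔ C) ∧ D) ∧ (C ↔ (D ∧ D)) = False ∧ False = False
((((D ∨ D) ↔ C) ∧ D) ∧ (C ↔ (D ∧ D))) → C = False → False = True
(((((D ∨ D) ↔ C) ∧ D) ∧ (C ↔ (D ∧ D))) → C) ∧ D = True ∧ True = True

True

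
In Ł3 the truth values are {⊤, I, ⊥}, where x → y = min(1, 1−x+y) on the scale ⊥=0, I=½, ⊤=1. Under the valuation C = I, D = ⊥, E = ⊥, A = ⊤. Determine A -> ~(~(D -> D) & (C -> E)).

⊤

D -> D = ⊥ -> ⊥ = ⊤
~(D -> D) = ~⊤ = ⊥
C -> E = I -> ⊥ = I  [min(1, 1−½+0)]
~(D -> D) & (C -> E) = ⊥ & I = ⊥
~(~(D -> D) & (C -> E)) = ~⊥ = ⊤
A -> ~(~(D -> D) & (C -> E)) = ⊤ -> ⊤ = ⊤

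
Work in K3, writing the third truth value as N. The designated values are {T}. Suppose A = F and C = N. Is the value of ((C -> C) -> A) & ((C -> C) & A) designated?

No

C -> C = N -> N = N
(C -> C) -> A = N -> F = N
C -> C = N -> N = N
(C -> C) & A = N & F = F
((C -> C) -> A) & ((C -> C) & A) = N & F = F
F ∉ {T}.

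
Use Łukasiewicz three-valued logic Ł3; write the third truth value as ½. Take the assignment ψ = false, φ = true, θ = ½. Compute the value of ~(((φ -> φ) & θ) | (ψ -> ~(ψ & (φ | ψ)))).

φ -> φ = true -> true = true
(φ -> φ) & θ = true & ½ = ½
φ | ψ = true | false = true
ψ & (φ | ψ) = false & true = false
~(ψ & (φ | ψ)) = ~false = true
ψ -> ~(ψ & (φ | ψ)) = false -> true = true
((φ -> φ) & θ) | (ψ -> ~(ψ & (φ | ψ))) = ½ | true = true
~(((φ -> φ) & θ) | (ψ -> ~(ψ & (φ | ψ)))) = ~true = false

false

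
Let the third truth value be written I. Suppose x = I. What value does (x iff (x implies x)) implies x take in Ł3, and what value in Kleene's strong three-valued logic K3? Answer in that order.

True; I

In Ł3: x implies x = I implies I = True  [min(1, 1−½+½)]
x iff (x implies x) = I iff True = I
(x iff (x implies x)) implies x = I implies I = True
In Kleene's strong three-valued logic K3: x implies x = I implies I = I  [not I or I]
x iff (x implies x) = I iff I = I
(x iff (x implies x)) implies x = I implies I = I
They differ because Ł3 and Kleene's strong three-valued logic K3 treat I differently under implication.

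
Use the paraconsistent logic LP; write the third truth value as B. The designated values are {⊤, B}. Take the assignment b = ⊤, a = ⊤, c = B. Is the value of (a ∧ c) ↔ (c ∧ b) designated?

Yes

a ∧ c = ⊤ ∧ B = B
c ∧ b = B ∧ ⊤ = B
(a ∧ c) ↔ (c ∧ b) = B ↔ B = B
B ∈ {⊤, B}.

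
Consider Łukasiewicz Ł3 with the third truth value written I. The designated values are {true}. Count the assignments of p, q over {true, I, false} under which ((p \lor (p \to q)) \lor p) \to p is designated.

Designated under: (p=true, q=true); (p=true, q=I); (p=true, q=false); (p=I, q=false).

4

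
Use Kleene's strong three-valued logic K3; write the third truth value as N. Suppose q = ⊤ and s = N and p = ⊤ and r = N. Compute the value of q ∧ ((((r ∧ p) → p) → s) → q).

r ∧ p = N ∧ ⊤ = N
(r ∧ p) → p = N → ⊤ = ⊤  [¬N ∨ ⊤]
((r ∧ p) → p) → s = ⊤ → N = N
(((r ∧ p) → p) → s) → q = N → ⊤ = ⊤
q ∧ ((((r ∧ p) → p) → s) → q) = ⊤ ∧ ⊤ = ⊤

⊤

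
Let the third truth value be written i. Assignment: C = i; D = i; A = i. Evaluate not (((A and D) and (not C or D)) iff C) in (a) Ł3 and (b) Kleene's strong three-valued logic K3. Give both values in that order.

In Ł3: A and D = i and i = i
not C = not i = i
not C or D = i or i = i
(A and D) and (not C or D) = i and i = i
((A and D) and (not C or D)) iff C = i iff i = T  [1 − |½−½|]
not (((A and D) and (not C or D)) iff C) = not T = F
In Kleene's strong three-valued logic K3: A and D = i and i = i
not C = not i = i
not C or D = i or i = i
(A and D) and (not C or D) = i and i = i
((A and D) and (not C or D)) iff C = i iff i = i
not (((A and D) and (not C or D)) iff C) = not i = i
They differ because Ł3 and Kleene's strong three-valued logic K3 treat i differently under implication.

F; i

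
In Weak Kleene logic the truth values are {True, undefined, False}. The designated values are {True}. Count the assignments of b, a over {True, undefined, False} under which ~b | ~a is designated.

3

Designated under: (b=True, a=False); (b=False, a=True); (b=False, a=False).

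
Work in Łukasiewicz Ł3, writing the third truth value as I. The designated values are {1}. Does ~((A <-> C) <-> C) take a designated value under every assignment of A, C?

No

Countermodel: A=1, C=1 gives 0, which is not designated.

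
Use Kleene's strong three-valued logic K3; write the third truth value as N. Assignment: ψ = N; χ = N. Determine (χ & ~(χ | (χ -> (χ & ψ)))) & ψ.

N

χ & ψ = N & N = N
χ -> (χ & ψ) = N -> N = N  [~N | N]
χ | (χ -> (χ & ψ)) = N | N = N
~(χ | (χ -> (χ & ψ))) = ~N = N
χ & ~(χ | (χ -> (χ & ψ))) = N & N = N
(χ & ~(χ | (χ -> (χ & ψ)))) & ψ = N & N = N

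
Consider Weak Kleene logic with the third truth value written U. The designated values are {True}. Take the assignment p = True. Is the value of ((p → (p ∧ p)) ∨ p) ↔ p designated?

p ∧ p = True ∧ True = True
p → (p ∧ p) = True → True = True
(p → (p ∧ p)) ∨ p = True ∨ True = True
((p → (p ∧ p)) ∨ p) ↔ p = True ↔ True = True
True ∈ {True}.

Yes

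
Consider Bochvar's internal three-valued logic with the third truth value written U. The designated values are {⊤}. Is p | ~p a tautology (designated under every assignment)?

Countermodel: p=U gives U, which is not designated.

No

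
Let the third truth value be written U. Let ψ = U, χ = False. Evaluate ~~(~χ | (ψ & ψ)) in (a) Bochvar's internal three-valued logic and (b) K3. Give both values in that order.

In Bochvar's internal three-valued logic: ~χ = ~False = True
ψ & ψ = U & U = U
~χ | (ψ & ψ) = True | U = U
~(~χ | (ψ & ψ)) = ~U = U
~~(~χ | (ψ & ψ)) = ~U = U
In K3: ~χ = ~False = True
ψ & ψ = U & U = U
~χ | (ψ & ψ) = True | U = True
~(~χ | (ψ & ψ)) = ~True = False
~~(~χ | (ψ & ψ)) = ~False = True
They differ because Bochvar's internal three-valued logic and K3 treat U differently under the binary connectives.

U; True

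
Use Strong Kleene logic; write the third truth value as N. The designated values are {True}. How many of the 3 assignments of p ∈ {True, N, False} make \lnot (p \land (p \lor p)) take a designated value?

1

p=True: False ·
p=N: N ·
p=False: True ✓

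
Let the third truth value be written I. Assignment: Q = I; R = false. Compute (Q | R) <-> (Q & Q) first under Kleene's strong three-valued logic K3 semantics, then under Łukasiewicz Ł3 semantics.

In Kleene's strong three-valued logic K3: Q | R = I | false = I
Q & Q = I & I = I
(Q | R) <-> (Q & Q) = I <-> I = I
In Łukasiewicz Ł3: Q | R = I | false = I
Q & Q = I & I = I
(Q | R) <-> (Q & Q) = I <-> I = true  [1 − |½−½|]
They differ because Kleene's strong three-valued logic K3 and Łukasiewicz Ł3 treat I differently under implication.

I; true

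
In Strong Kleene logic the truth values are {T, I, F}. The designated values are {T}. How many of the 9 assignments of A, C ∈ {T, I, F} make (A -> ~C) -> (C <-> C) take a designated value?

6

Of the 9 assignments, 6 give a value in {T}.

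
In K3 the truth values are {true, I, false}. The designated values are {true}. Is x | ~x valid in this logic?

Countermodel: x=I gives I, which is not designated.

No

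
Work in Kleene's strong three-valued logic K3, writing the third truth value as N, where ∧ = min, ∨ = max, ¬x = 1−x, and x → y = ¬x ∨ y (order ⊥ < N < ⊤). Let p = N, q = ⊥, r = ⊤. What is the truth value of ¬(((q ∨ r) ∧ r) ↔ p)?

N

q ∨ r = ⊥ ∨ ⊤ = ⊤
(q ∨ r) ∧ r = ⊤ ∧ ⊤ = ⊤
((q ∨ r) ∧ r) ↔ p = ⊤ ↔ N = N
¬(((q ∨ r) ∧ r) ↔ p) = ¬N = N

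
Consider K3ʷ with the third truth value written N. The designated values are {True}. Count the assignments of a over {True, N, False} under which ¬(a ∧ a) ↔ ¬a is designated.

a=True: True ✓
a=N: N ·
a=False: True ✓

2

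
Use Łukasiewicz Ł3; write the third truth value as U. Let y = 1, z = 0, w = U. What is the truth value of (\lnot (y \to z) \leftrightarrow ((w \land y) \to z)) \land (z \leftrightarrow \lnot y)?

U

y \to z = 1 \to 0 = 0
\lnot (y \to z) = \lnot 0 = 1
w \land y = U \land 1 = U
(w \land y) \to z = U \to 0 = U  [min(1, 1−½+0)]
\lnot (y \to z) \leftrightarrow ((w \land y) \to z) = 1 \leftrightarrow U = U
\lnot y = \lnot 1 = 0
z \leftrightarrow \lnot y = 0 \leftrightarrow 0 = 1
(\lnot (y \to z) \leftrightarrow ((w \land y) \to z)) \land (z \leftrightarrow \lnot y) = U \land 1 = U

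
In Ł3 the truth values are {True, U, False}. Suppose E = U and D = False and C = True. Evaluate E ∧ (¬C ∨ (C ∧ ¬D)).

U

¬C = ¬True = False
¬D = ¬False = True
C ∧ ¬D = True ∧ True = True
¬C ∨ (C ∧ ¬D) = False ∨ True = True
E ∧ (¬C ∨ (C ∧ ¬D)) = U ∧ True = U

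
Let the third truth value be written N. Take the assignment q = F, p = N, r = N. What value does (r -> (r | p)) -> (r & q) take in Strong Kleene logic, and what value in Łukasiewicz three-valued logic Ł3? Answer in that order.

In Strong Kleene logic: r | p = N | N = N
r -> (r | p) = N -> N = N  [~N | N]
r & q = N & F = F
(r -> (r | p)) -> (r & q) = N -> F = N
In Łukasiewicz three-valued logic Ł3: r | p = N | N = N
r -> (r | p) = N -> N = T  [min(1, 1−½+½)]
r & q = N & F = F
(r -> (r | p)) -> (r & q) = T -> F = F
They differ because Strong Kleene logic and Łukasiewicz three-valued logic Ł3 treat N differently under implication.

N; F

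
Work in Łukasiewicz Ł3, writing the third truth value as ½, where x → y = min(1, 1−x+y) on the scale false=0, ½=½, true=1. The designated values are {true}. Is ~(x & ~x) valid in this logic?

Countermodel: x=½ gives ½, which is not designated.

No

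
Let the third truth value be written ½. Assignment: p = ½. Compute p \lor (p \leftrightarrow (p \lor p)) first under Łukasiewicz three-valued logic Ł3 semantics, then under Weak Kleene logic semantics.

In Łukasiewicz three-valued logic Ł3: p \lor p = ½ \lor ½ = ½
p \leftrightarrow (p \lor p) = ½ \leftrightarrow ½ = True
p \lor (p \leftrightarrow (p \lor p)) = ½ \lor True = True
In Weak Kleene logic: p \lor p = ½ \lor ½ = ½
p \leftrightarrow (p \lor p) = ½ \leftrightarrow ½ = ½
p \lor (p \leftrightarrow (p \lor p)) = ½ \lor ½ = ½
They differ because Łukasiewicz three-valued logic Ł3 and Weak Kleene logic treat ½ differently under the binary connectives.

True; ½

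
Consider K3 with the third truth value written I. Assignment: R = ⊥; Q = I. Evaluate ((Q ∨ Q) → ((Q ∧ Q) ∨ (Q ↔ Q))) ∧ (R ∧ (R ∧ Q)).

Q ∨ Q = I ∨ I = I
Q ∧ Q = I ∧ I = I
Q ↔ Q = I ↔ I = I
(Q ∧ Q) ∨ (Q ↔ Q) = I ∨ I = I
(Q ∨ Q) → ((Q ∧ Q) ∨ (Q ↔ Q)) = I → I = I  [¬I ∨ I]
R ∧ Q = ⊥ ∧ I = ⊥
R ∧ (R ∧ Q) = ⊥ ∧ ⊥ = ⊥
((Q ∨ Q) → ((Q ∧ Q) ∨ (Q ↔ Q))) ∧ (R ∧ (R ∧ Q)) = I ∧ ⊥ = ⊥

⊥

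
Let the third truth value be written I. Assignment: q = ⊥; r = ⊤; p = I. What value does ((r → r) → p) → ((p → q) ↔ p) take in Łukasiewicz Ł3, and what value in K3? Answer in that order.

In Łukasiewicz Ł3: r → r = ⊤ → ⊤ = ⊤
(r → r) → p = ⊤ → I = I  [min(1, 1−1+½)]
p → q = I → ⊥ = I
(p → q) ↔ p = I ↔ I = ⊤
((r → r) → p) → ((p → q) ↔ p) = I → ⊤ = ⊤
In K3: r → r = ⊤ → ⊤ = ⊤
(r → r) → p = ⊤ → I = I
p → q = I → ⊥ = I
(p → q) ↔ p = I ↔ I = I
((r → r) → p) → ((p → q) ↔ p) = I → I = I
They differ because Łukasiewicz Ł3 and K3 treat I differently under implication.

⊤; I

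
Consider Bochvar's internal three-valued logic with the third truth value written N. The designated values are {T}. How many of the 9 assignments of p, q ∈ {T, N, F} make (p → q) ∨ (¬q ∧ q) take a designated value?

Designated under: (p=T, q=T); (p=F, q=T); (p=F, q=F).

3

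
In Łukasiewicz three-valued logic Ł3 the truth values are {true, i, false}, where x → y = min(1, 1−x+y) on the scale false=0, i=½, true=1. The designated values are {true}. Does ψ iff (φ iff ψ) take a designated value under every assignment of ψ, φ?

No

Countermodel: ψ=true, φ=i gives i, which is not designated.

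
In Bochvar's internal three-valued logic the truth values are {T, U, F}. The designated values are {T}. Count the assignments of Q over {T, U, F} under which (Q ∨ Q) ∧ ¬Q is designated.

0

Q=T: F ·
Q=U: U ·
Q=F: F ·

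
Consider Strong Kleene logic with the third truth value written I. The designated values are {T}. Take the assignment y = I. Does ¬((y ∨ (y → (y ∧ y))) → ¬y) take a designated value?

y ∧ y = I ∧ I = I
y → (y ∧ y) = I → I = I  [¬I ∨ I]
y ∨ (y → (y ∧ y)) = I ∨ I = I
¬y = ¬I = I
(y ∨ (y → (y ∧ y))) → ¬y = I → I = I
¬((y ∨ (y → (y ∧ y))) → ¬y) = ¬I = I
I ∉ {T}.

No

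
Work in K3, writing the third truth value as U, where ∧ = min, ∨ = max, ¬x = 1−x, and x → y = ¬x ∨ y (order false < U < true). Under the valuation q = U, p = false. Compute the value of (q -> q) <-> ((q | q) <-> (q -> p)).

U

q -> q = U -> U = U  [~U | U]
q | q = U | U = U
q -> p = U -> false = U
(q | q) <-> (q -> p) = U <-> U = U
(q -> q) <-> ((q | q) <-> (q -> p)) = U <-> U = U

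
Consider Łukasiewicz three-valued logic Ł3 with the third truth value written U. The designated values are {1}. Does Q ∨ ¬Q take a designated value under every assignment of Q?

Countermodel: Q=U gives U, which is not designated.

No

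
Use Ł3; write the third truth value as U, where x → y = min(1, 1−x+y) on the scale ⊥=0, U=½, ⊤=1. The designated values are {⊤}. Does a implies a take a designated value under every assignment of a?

Every assignment of a over {⊤, U, ⊥} gives a value in {⊤}.
In particular, with a=U: a implies a = ⊤.

Yes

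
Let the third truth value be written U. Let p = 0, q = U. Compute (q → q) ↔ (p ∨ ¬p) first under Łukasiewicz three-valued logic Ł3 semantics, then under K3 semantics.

In Łukasiewicz three-valued logic Ł3: q → q = U → U = 1  [min(1, 1−½+½)]
¬p = ¬0 = 1
p ∨ ¬p = 0 ∨ 1 = 1
(q → q) ↔ (p ∨ ¬p) = 1 ↔ 1 = 1
In K3: q → q = U → U = U  [¬U ∨ U]
¬p = ¬0 = 1
p ∨ ¬p = 0 ∨ 1 = 1
(q → q) ↔ (p ∨ ¬p) = U ↔ 1 = U
They differ because Łukasiewicz three-valued logic Ł3 and K3 treat U differently under implication.

1; U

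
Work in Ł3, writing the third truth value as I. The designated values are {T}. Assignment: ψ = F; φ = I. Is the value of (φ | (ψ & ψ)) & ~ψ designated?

No

ψ & ψ = F & F = F
φ | (ψ & ψ) = I | F = I
~ψ = ~F = T
(φ | (ψ & ψ)) & ~ψ = I & T = I
I ∉ {T}.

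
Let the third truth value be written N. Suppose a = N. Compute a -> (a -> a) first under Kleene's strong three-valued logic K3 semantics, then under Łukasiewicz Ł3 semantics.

N; ⊤

In Kleene's strong three-valued logic K3: a -> a = N -> N = N  [~N | N]
a -> (a -> a) = N -> N = N
In Łukasiewicz Ł3: a -> a = N -> N = ⊤  [min(1, 1−½+½)]
a -> (a -> a) = N -> ⊤ = ⊤
They differ because Kleene's strong three-valued logic K3 and Łukasiewicz Ł3 treat N differently under implication.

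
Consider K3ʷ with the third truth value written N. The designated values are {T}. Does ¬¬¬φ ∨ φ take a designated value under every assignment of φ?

Countermodel: φ=N gives N, which is not designated.

No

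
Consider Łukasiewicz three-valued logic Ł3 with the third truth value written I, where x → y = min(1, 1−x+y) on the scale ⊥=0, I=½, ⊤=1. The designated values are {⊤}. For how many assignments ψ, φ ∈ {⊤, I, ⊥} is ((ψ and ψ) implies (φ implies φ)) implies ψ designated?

Designated under: (ψ=⊤, φ=⊤); (ψ=⊤, φ=I); (ψ=⊤, φ=⊥).

3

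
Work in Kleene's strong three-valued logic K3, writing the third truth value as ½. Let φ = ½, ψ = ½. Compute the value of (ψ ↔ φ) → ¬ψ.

ψ ↔ φ = ½ ↔ ½ = ½
¬ψ = ¬½ = ½
(ψ ↔ φ) → ¬ψ = ½ → ½ = ½  [¬½ ∨ ½]

½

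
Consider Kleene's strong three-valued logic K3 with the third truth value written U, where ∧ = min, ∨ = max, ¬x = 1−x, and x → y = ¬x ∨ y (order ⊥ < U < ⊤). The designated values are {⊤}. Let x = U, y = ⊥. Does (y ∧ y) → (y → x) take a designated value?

y ∧ y = ⊥ ∧ ⊥ = ⊥
y → x = ⊥ → U = ⊤
(y ∧ y) → (y → x) = ⊥ → ⊤ = ⊤
⊤ ∈ {⊤}.

Yes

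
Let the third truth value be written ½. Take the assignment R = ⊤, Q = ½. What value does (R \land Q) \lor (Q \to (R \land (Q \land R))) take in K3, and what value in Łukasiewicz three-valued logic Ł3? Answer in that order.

In K3: R \land Q = ⊤ \land ½ = ½
Q \land R = ½ \land ⊤ = ½
R \land (Q \land R) = ⊤ \land ½ = ½
Q \to (R \land (Q \land R)) = ½ \to ½ = ½  [\lnot ½ \lor ½]
(R \land Q) \lor (Q \to (R \land (Q \land R))) = ½ \lor ½ = ½
In Łukasiewicz three-valued logic Ł3: R \land Q = ⊤ \land ½ = ½
Q \land R = ½ \land ⊤ = ½
R \land (Q \land R) = ⊤ \land ½ = ½
Q \to (R \land (Q \land R)) = ½ \to ½ = ⊤  [min(1, 1−½+½)]
(R \land Q) \lor (Q \to (R \land (Q \land R))) = ½ \lor ⊤ = ⊤
They differ because K3 and Łukasiewicz three-valued logic Ł3 treat ½ differently under implication.

½; ⊤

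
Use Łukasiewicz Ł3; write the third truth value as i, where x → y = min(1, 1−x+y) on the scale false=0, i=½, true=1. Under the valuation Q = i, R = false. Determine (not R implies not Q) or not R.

not R = not false = true
not Q = not i = i
not R implies not Q = true implies i = i  [min(1, 1−1+½)]
not R = not false = true
(not R implies not Q) or not R = i or true = true

true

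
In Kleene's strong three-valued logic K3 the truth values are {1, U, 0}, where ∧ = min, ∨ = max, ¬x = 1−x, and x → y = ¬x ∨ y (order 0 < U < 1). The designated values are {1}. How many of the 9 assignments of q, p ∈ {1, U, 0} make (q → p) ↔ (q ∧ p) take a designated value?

2

Designated under: (q=1, p=1); (q=1, p=0).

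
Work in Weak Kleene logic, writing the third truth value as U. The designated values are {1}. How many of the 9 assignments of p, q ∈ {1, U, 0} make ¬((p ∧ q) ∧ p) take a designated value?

3

Designated under: (p=1, q=0); (p=0, q=1); (p=0, q=0).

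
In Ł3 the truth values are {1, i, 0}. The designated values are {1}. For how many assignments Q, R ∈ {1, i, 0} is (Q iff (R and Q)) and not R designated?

1

Designated under: (Q=0, R=0).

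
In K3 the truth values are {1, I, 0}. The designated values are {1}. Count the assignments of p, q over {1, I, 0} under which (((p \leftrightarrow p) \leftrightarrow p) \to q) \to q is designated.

Designated under: (p=1, q=1); (p=1, q=0); (p=I, q=1); (p=0, q=1).

4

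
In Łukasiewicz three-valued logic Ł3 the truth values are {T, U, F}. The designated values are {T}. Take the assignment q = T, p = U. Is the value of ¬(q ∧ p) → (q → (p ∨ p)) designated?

q ∧ p = T ∧ U = U
¬(q ∧ p) = ¬U = U
p ∨ p = U ∨ U = U
q → (p ∨ p) = T → U = U  [min(1, 1−1+½)]
¬(q ∧ p) → (q → (p ∨ p)) = U → U = T
T ∈ {T}.

Yes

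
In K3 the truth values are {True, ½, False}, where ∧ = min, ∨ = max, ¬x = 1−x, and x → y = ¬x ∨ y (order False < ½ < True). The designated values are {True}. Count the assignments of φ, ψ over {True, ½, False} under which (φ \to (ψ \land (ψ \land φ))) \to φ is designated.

Designated under: (φ=True, ψ=True); (φ=True, ψ=½); (φ=True, ψ=False).

3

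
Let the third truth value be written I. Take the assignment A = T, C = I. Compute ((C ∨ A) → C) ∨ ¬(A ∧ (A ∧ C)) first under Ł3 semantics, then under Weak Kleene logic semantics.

I; I

In Ł3: C ∨ A = I ∨ T = T
(C ∨ A) → C = T → I = I  [min(1, 1−1+½)]
A ∧ C = T ∧ I = I
A ∧ (A ∧ C) = T ∧ I = I
¬(A ∧ (A ∧ C)) = ¬I = I
((C ∨ A) → C) ∨ ¬(A ∧ (A ∧ C)) = I ∨ I = I
In Weak Kleene logic: C ∨ A = I ∨ T = I
(C ∨ A) → C = I → I = I  [any arg is the third value ⇒ result is the third value]
A ∧ C = T ∧ I = I
A ∧ (A ∧ C) = T ∧ I = I
¬(A ∧ (A ∧ C)) = ¬I = I
((C ∨ A) → C) ∨ ¬(A ∧ (A ∧ C)) = I ∨ I = I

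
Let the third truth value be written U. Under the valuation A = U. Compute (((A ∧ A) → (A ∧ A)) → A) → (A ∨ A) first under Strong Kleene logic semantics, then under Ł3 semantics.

In Strong Kleene logic: A ∧ A = U ∧ U = U
A ∧ A = U ∧ U = U
(A ∧ A) → (A ∧ A) = U → U = U  [¬U ∨ U]
((A ∧ A) → (A ∧ A)) → A = U → U = U
A ∨ A = U ∨ U = U
(((A ∧ A) → (A ∧ A)) → A) → (A ∨ A) = U → U = U
In Ł3: A ∧ A = U ∧ U = U
A ∧ A = U ∧ U = U
(A ∧ A) → (A ∧ A) = U → U = 1  [min(1, 1−½+½)]
((A ∧ A) → (A ∧ A)) → A = 1 → U = U
A ∨ A = U ∨ U = U
(((A ∧ A) → (A ∧ A)) → A) → (A ∨ A) = U → U = 1
They differ because Strong Kleene logic and Ł3 treat U differently under implication.

U; 1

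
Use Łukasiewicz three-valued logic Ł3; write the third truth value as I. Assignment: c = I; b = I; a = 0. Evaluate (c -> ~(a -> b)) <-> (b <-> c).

a -> b = 0 -> I = 1
~(a -> b) = ~1 = 0
c -> ~(a -> b) = I -> 0 = I
b <-> c = I <-> I = 1
(c -> ~(a -> b)) <-> (b <-> c) = I <-> 1 = I

I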